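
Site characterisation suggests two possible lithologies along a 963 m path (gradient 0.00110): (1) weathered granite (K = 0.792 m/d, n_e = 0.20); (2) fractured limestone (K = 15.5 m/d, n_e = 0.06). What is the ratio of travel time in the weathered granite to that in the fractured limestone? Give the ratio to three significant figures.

65.2

Unit 1 (weathered granite): v = 0.792×0.0011/0.20 = 0.004356 m/d, t = 963/0.004356 = 221100 d
Unit 2 (fractured limestone): v = 15.5×0.0011/0.06 = 0.2842 m/d, t = 963/0.2842 = 3389 d
t(weathered granite) / t(fractured limestone) = 221100/3389 = 65.2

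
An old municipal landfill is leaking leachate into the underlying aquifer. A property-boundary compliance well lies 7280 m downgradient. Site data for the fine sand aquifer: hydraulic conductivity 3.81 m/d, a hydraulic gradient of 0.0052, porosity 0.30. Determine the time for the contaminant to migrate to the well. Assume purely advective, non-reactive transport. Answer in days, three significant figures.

q = Ki = 3.81 × 0.0052 = 0.01981 m/d
v = Ki/n = 3.81·0.0052/0.30 = 0.06604 m/d
t = L / v = 7280 / 0.06604 = 110200 d

110000 days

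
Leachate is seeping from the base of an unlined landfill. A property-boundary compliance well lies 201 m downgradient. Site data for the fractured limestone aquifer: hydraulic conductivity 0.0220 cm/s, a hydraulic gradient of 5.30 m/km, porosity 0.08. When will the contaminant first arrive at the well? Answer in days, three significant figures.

160 days

K = 0.0220 cm/s × 864 = 19.01 m/d
Specific discharge q = 19.01 × 0.0053 = 0.1007 m/d
v_s = q/n_e = 0.1007/0.08 = 1.259 m/d
t = L / v = 201 / 1.259 = 159.6 d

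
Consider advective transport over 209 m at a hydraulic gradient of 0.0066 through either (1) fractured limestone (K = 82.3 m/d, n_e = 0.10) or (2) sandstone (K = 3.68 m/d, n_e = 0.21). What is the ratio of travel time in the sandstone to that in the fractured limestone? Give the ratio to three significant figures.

Unit 1 (fractured limestone): v = 82.3×0.0066/0.10 = 5.432 m/d, t = 209/5.432 = 38.48 d
Unit 2 (sandstone): v = 3.68×0.0066/0.21 = 0.1157 m/d, t = 209/0.1157 = 1807 d
t(sandstone) / t(fractured limestone) = 1807/38.48 = 47.0

47.0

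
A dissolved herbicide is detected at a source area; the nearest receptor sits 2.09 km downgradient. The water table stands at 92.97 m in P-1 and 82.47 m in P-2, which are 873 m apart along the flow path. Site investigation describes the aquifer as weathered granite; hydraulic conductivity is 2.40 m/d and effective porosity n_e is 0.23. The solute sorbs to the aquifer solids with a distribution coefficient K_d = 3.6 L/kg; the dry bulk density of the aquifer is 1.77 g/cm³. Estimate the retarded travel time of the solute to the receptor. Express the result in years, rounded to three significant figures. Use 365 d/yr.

Hydraulic gradient i = (92.97 − 82.47) / 873 = 10.50 / 873 = 0.01203
Darcy flux q = K·i = 2.40 × 0.01203 = 0.02887 m/d
Average linear velocity = 0.02887 / 0.23 = 0.1255 m/d
Retardation R = 1 + ρ_b·K_d/n = 1 + 1.77×3.6/0.23 = 28.70
Contaminant velocity v_c = v/R = 0.1255/28.70 = 0.004372 m/d
L = 2.09 km = 2090 m
t = L/v_c = 2090/0.004372 = 478000 d
   = 478000/365 = 1310 yr

1310 years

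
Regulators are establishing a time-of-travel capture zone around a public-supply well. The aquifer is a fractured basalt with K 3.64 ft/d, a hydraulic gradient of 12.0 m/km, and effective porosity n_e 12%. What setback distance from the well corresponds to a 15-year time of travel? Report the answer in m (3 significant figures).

K = 3.64 ft/d × 0.3048 = 1.109 m/d
q = Ki = 1.109 × 0.012 = 0.01331 m/d
v = Ki/n = 1.109·0.012/0.12 = 0.1109 m/d
T = 15 yr × 365 = 5475 d
L = v × T = 0.1109 × 5475 = 607.4 m

607 m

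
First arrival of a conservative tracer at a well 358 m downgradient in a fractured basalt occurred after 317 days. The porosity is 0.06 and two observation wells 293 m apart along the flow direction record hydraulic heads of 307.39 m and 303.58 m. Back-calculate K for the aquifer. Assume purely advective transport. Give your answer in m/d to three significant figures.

5.21 m/d

Hydraulic gradient i = (307.39 − 303.58) / 293 = 3.81 / 293 = 0.01300
v = L / t = 358 / 317 = 1.129 m/d
K = v · n / i = 1.129 × 0.06 / 0.01300 = 5.21 m/d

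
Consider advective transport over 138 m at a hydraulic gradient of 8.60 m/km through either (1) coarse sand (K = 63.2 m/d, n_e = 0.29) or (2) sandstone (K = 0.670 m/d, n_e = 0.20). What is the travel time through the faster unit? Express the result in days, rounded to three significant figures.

Unit 1 (coarse sand): v = 63.2×0.0086/0.29 = 1.874 m/d, t = 138/1.874 = 73.63 d
Unit 2 (sandstone): v = 0.670×0.0086/0.20 = 0.02881 m/d, t = 138/0.02881 = 4790 d
Faster unit: t = 73.6 d

73.6 days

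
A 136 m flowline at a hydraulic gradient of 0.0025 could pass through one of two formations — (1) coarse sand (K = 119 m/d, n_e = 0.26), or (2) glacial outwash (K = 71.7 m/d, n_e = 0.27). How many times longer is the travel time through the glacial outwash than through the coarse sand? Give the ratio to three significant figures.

Unit 1 (coarse sand): v = 119×0.0025/0.26 = 1.144 m/d, t = 136/1.144 = 118.9 d
Unit 2 (glacial outwash): v = 71.7×0.0025/0.27 = 0.6639 m/d, t = 136/0.6639 = 204.9 d
t(glacial outwash) / t(coarse sand) = 204.9/118.9 = 1.72

1.72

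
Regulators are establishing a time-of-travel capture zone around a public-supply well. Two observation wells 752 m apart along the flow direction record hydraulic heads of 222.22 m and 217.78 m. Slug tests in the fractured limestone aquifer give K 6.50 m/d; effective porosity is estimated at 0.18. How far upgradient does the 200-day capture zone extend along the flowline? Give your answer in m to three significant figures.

Hydraulic gradient i = (222.22 − 217.78) / 752 = 4.44 / 752 = 0.005904
Specific discharge q = 6.50 × 0.005904 = 0.03838 m/d
Average linear velocity = 0.03838 / 0.18 = 0.2132 m/d
L = v × T = 0.2132 × 200 = 42.64 m

42.6 m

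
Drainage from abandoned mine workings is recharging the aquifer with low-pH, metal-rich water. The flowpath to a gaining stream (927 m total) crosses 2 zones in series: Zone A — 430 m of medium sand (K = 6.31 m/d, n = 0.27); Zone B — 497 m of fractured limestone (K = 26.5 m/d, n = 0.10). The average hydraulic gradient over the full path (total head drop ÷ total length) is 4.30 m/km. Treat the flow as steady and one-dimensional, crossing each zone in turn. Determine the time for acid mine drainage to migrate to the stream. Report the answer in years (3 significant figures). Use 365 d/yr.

For zones in series the flux q is common to all zones; the equivalent conductivity is the harmonic (thickness-weighted) mean, K_eq = L_total / Σ(L_j/K_j).
Σ(L/K) = 430/6.31 + 497/26.5 = 68.15 + 18.75 = 86.90 d
K_eq = L_total / Σ(L/K) = 927 / 86.90 = 10.67 m/d
q = K_eq · i = 10.67 × 0.0043 = 0.04587 m/d (same in every zone)
Zone A: v = q/n = 0.04587/0.27 = 0.1699 m/d → t_A = 430/0.1699 = 2531 d
Zone B: v = q/n = 0.04587/0.10 = 0.4587 m/d → t_B = 497/0.4587 = 1084 d
Total t = 2531 + 1084 = 3615 d
   = 3615 / 365 = 9.90 yr

9.90 years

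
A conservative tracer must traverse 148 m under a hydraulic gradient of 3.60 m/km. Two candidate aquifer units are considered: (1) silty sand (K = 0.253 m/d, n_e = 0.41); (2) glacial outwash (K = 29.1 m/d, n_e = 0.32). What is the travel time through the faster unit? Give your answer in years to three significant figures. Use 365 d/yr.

1.24 years

Unit 1 (silty sand): v = 0.253×0.0036/0.41 = 0.002221 m/d, t = 148/0.002221 = 66620 d
Unit 2 (glacial outwash): v = 29.1×0.0036/0.32 = 0.3274 m/d, t = 148/0.3274 = 452.1 d
Faster: 452.1 d / 365 = 1.24 yr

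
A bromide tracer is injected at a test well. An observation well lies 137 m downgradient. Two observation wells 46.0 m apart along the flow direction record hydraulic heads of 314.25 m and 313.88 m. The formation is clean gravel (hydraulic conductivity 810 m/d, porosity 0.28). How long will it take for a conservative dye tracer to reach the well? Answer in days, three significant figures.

Hydraulic gradient i = (314.25 − 313.88) / 46.0 = 0.37 / 46.0 = 0.008043
Specific discharge q = 810 × 0.008043 = 6.515 m/d
v = Ki/n = 810·0.008043/0.28 = 23.27 m/d
t = L / v = 137 / 23.27 = 5.888 d

5.89 days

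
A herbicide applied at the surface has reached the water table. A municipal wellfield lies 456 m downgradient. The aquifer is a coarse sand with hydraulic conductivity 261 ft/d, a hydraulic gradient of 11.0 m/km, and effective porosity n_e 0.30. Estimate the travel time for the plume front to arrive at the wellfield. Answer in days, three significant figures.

156 days

K = 261 ft/d × 0.3048 = 79.55 m/d
q = Ki = 79.55 × 0.011 = 0.8751 m/d
Seepage velocity v = q / n = 0.8751 / 0.30 = 2.917 m/d
t = L / v = 456 / 2.917 = 156.3 d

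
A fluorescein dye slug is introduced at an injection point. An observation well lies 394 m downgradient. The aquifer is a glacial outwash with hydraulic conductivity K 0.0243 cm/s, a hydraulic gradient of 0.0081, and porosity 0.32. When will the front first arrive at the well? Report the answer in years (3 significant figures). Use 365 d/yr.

K = 0.0243 cm/s × 864 = 21.00 m/d
Darcy flux q = K·i = 21.00 × 0.0081 = 0.1701 m/d
v = Ki/n = 21.00·0.0081/0.32 = 0.5314 m/d
t = L / v = 394 / 0.5314 = 741.4 d
   = 741.4 / 365 = 2.03 yr

2.03 years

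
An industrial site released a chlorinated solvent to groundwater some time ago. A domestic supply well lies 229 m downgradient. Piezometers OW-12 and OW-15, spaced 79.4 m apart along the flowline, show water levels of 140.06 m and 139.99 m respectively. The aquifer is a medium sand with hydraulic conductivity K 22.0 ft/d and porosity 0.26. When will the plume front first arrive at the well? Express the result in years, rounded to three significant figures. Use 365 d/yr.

27.6 years

Hydraulic gradient i = (140.06 − 139.99) / 79.4 = 0.07 / 79.4 = 8.816e-4
K = 22.0 ft/d × 0.3048 = 6.706 m/d
Darcy flux q = K·i = 6.706 × 8.816e-4 = 0.005912 m/d
Average linear velocity = 0.005912 / 0.26 = 0.02274 m/d
t = L / v = 229 / 0.02274 = 10070 d
   = 10070 / 365 = 27.6 yr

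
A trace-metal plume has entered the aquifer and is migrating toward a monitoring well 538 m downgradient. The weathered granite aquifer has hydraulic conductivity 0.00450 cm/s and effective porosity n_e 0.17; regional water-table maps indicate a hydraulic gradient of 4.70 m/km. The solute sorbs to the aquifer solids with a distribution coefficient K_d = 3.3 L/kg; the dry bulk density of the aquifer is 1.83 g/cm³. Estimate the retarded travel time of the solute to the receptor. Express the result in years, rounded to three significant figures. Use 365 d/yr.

K = 0.00450 cm/s × 864 = 3.888 m/d
Darcy flux q = K·i = 3.888 × 0.0047 = 0.01827 m/d
v_s = q/n_e = 0.01827/0.17 = 0.1075 m/d
Retardation R = 1 + ρ_b·K_d/n = 1 + 1.83×3.3/0.17 = 36.52
Contaminant velocity v_c = v/R = 0.1075/36.52 = 0.002943 m/d
t = L/v_c = 538/0.002943 = 182800 d
   = 182800/365 = 501 yr

501 years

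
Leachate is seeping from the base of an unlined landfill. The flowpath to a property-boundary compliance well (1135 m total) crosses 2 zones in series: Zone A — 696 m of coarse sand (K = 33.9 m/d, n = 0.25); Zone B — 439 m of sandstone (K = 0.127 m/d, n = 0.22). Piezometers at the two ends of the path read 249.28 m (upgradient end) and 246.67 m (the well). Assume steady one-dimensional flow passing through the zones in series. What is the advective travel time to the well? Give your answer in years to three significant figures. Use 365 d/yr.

Total head drop ΔH = 249.28 − 246.67 = 2.61 m
Steady 1-D flow in series ⇒ the Darcy flux q is identical in every zone and the zone head losses add (resistances L/K in series).
Σ(L/K) = 696/33.9 + 439/0.127 = 20.53 + 3457 = 3477 d
q = ΔH / Σ(L/K) = 2.61 / 3477 = 7.506e-4 m/d (same in every zone)
Zone A: v = q/n = 7.506e-4/0.25 = 0.003002 m/d → t_A = 696/0.003002 = 231800 d
Zone B: v = q/n = 7.506e-4/0.22 = 0.003412 m/d → t_B = 439/0.003412 = 128700 d
Total t = 231800 + 128700 = 360500 d
   = 360500 / 365 = 988 yr

988 years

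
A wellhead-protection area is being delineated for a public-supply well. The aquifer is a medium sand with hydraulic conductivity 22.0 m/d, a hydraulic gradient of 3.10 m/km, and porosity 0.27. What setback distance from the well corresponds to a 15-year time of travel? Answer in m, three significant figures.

1380 m

q = Ki = 22.0 × 0.0031 = 0.06820 m/d
v_s = q/n_e = 0.06820/0.27 = 0.2526 m/d
T = 15 yr × 365 = 5475 d
L = v × T = 0.2526 × 5475 = 1383 m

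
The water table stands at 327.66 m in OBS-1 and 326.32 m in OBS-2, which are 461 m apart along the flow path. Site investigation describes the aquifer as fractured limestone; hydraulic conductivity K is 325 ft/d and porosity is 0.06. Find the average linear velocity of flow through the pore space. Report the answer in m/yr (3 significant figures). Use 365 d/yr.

1750 m/yr

Hydraulic gradient i = (327.66 − 326.32) / 461 = 1.34 / 461 = 0.002907
K = 325 ft/d × 0.3048 = 99.06 m/d
q = Ki = 99.06 × 0.002907 = 0.2879 m/d
Average linear velocity = 0.2879 / 0.06 = 4.799 m/d
   = 4.799 × 365 = 1750 m/yr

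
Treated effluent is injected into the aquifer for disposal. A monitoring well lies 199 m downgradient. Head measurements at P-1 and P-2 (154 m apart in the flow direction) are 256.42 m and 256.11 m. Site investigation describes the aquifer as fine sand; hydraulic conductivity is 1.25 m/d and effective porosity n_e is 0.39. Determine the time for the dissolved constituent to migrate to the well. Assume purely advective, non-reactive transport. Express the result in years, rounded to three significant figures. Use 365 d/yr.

84.5 years

Hydraulic gradient i = (256.42 − 256.11) / 154 = 0.31 / 154 = 0.002013
Darcy flux q = K·i = 1.25 × 0.002013 = 0.002516 m/d
v = Ki/n = 1.25·0.002013/0.39 = 0.006452 m/d
t = L / v = 199 / 0.006452 = 30840 d
   = 30840 / 365 = 84.5 yr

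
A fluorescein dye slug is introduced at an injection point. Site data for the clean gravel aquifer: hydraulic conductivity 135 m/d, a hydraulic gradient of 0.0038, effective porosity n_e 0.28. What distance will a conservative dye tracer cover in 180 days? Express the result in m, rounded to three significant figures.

Darcy flux q = K·i = 135 × 0.0038 = 0.5130 m/d
Seepage velocity v = q / n = 0.5130 / 0.28 = 1.832 m/d
L = v × T = 1.832 × 180 = 329.8 m

330 m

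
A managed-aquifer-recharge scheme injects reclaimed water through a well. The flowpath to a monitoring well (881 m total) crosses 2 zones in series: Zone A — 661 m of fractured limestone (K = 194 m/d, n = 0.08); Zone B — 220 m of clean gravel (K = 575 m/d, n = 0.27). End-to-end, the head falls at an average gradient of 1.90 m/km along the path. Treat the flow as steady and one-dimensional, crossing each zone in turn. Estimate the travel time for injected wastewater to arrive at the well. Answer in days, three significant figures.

254 days

For zones in series the flux q is common to all zones; the equivalent conductivity is the harmonic (thickness-weighted) mean, K_eq = L_total / Σ(L_j/K_j).
Σ(L/K) = 661/194 + 220/575 = 3.407 + 0.3826 = 3.790 d
K_eq = L_total / Σ(L/K) = 881 / 3.790 = 232.5 m/d
q = K_eq · i = 232.5 × 0.0019 = 0.4417 m/d (same in every zone)
Zone A: v = q/n = 0.4417/0.08 = 5.521 m/d → t_A = 661/5.521 = 119.7 d
Zone B: v = q/n = 0.4417/0.27 = 1.636 m/d → t_B = 220/1.636 = 134.5 d
Total t = 119.7 + 134.5 = 254.2 d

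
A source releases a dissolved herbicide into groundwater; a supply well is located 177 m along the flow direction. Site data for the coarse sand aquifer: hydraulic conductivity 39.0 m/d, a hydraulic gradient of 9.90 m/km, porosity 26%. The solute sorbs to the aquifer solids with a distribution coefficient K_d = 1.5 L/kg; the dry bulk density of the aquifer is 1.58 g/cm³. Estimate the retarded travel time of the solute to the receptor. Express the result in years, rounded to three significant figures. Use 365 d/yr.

q = Ki = 39.0 × 0.0099 = 0.3861 m/d
v = Ki/n = 39.0·0.0099/0.26 = 1.485 m/d
Retardation R = 1 + ρ_b·K_d/n = 1 + 1.58×1.5/0.26 = 10.12
Contaminant velocity v_c = v/R = 1.485/10.12 = 0.1468 m/d
t = L/v_c = 177/0.1468 = 1206 d
   = 1206/365 = 3.30 yr

3.30 years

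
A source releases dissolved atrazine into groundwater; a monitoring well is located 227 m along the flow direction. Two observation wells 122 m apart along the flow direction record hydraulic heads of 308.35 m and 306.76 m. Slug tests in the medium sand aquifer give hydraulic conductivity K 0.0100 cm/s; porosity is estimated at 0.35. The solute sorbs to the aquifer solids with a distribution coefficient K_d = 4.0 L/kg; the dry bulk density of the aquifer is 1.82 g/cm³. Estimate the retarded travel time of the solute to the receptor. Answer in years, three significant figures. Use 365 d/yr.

Hydraulic gradient i = (308.35 − 306.76) / 122 = 1.59 / 122 = 0.01303
K = 0.0100 cm/s × 864 = 8.640 m/d
Specific discharge q = 8.640 × 0.01303 = 0.1126 m/d
Average linear velocity = 0.1126 / 0.35 = 0.3217 m/d
Retardation R = 1 + ρ_b·K_d/n = 1 + 1.82×4.0/0.35 = 21.80
Contaminant velocity v_c = v/R = 0.3217/21.80 = 0.01476 m/d
t = L/v_c = 227/0.01476 = 15380 d
   = 15380/365 = 42.1 yr

42.1 years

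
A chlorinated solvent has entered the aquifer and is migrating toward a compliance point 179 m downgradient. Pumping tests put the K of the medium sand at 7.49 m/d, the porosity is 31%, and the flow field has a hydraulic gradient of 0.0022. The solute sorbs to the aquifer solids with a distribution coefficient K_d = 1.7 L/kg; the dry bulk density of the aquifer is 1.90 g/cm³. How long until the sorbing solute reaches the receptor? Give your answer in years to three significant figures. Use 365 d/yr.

Specific discharge q = 7.49 × 0.0022 = 0.01648 m/d
Seepage velocity v = q / n = 0.01648 / 0.31 = 0.05315 m/d
Retardation R = 1 + ρ_b·K_d/n = 1 + 1.90×1.7/0.31 = 11.42
Contaminant velocity v_c = v/R = 0.05315/11.42 = 0.004655 m/d
t = L/v_c = 179/0.004655 = 38450 d
   = 38450/365 = 105 yr

105 years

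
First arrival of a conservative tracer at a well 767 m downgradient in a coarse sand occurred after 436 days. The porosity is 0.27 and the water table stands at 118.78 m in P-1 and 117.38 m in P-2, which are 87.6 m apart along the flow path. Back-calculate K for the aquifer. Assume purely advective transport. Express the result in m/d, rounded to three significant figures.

29.7 m/d

Hydraulic gradient i = (118.78 − 117.38) / 87.6 = 1.40 / 87.6 = 0.01598
v = L / t = 767 / 436 = 1.759 m/d
K = v · n / i = 1.759 × 0.27 / 0.01598 = 29.7 m/d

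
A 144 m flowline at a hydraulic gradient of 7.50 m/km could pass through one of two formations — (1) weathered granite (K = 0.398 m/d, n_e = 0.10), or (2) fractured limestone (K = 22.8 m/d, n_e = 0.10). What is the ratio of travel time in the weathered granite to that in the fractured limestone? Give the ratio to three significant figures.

Unit 1 (weathered granite): v = 0.398×0.0075/0.10 = 0.02985 m/d, t = 144/0.02985 = 4824 d
Unit 2 (fractured limestone): v = 22.8×0.0075/0.10 = 1.710 m/d, t = 144/1.710 = 84.21 d
t(weathered granite) / t(fractured limestone) = 4824/84.21 = 57.3

57.3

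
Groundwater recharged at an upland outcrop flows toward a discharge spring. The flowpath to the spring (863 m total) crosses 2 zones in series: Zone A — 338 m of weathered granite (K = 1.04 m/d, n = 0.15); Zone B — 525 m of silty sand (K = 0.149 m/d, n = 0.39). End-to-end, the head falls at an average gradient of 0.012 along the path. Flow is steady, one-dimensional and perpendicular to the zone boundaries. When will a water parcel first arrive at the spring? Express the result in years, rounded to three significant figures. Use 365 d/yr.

260 years

For zones in series the flux q is common to all zones; the equivalent conductivity is the harmonic (thickness-weighted) mean, K_eq = L_total / Σ(L_j/K_j).
Σ(L/K) = 338/1.04 + 525/0.149 = 325.0 + 3523 = 3848 d
K_eq = L_total / Σ(L/K) = 863 / 3848 = 0.2242 m/d
q = K_eq · i = 0.2242 × 0.012 = 0.002691 m/d (same in every zone)
Zone A: v = q/n = 0.002691/0.15 = 0.01794 m/d → t_A = 338/0.01794 = 18840 d
Zone B: v = q/n = 0.002691/0.39 = 0.006900 m/d → t_B = 525/0.006900 = 76090 d
Total t = 18840 + 76090 = 94930 d
   = 94930 / 365 = 260 yr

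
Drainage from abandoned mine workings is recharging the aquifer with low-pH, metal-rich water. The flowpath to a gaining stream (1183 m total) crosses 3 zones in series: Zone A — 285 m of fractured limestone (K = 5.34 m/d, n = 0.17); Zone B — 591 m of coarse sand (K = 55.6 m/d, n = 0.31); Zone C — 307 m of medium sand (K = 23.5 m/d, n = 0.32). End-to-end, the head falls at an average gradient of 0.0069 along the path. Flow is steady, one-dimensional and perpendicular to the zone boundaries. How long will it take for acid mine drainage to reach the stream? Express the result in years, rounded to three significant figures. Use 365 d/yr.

8.53 years

Continuity: the same q passes through each zone, so ΔH = q·Σ(L_j/K_j) — the zones act as resistances in series.
Σ(L/K) = 285/5.34 + 591/55.6 + 307/23.5 = 53.37 + 10.63 + 13.06 = 77.06 d
K_eq = L_total / Σ(L/K) = 1183 / 77.06 = 15.35 m/d
q = K_eq · i = 15.35 × 0.0069 = 0.1059 m/d (same in every zone)
Zone A: v = q/n = 0.1059/0.17 = 0.6231 m/d → t_A = 285/0.6231 = 457.4 d
Zone B: v = q/n = 0.1059/0.31 = 0.3417 m/d → t_B = 591/0.3417 = 1730 d
Zone C: v = q/n = 0.1059/0.32 = 0.3310 m/d → t_C = 307/0.3310 = 927.5 d
Total t = 457.4 + 1730 + 927.5 = 3115 d
   = 3115 / 365 = 8.53 yr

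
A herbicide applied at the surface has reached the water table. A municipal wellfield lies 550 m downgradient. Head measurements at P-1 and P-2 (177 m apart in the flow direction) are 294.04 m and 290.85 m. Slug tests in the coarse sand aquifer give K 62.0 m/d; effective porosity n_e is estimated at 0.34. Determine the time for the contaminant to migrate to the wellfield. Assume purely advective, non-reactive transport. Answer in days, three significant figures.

Hydraulic gradient i = (294.04 − 290.85) / 177 = 3.19 / 177 = 0.01802
Specific discharge q = 62.0 × 0.01802 = 1.117 m/d
Average linear velocity = 1.117 / 0.34 = 3.286 m/d
t = L / v = 550 / 3.286 = 167.4 d

167 days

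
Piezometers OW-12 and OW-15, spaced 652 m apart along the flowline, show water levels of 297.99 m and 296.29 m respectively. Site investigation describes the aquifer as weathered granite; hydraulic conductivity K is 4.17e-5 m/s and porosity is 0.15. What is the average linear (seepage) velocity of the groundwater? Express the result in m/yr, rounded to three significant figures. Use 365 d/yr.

Hydraulic gradient i = (297.99 − 296.29) / 652 = 1.70 / 652 = 0.002607
K = 4.17e-5 m/s × 86400 s/d = 3.603 m/d
q = Ki = 3.603 × 0.002607 = 0.009394 m/d
v = Ki/n = 3.603·0.002607/0.15 = 0.06263 m/d
   = 0.06263 × 365 = 22.9 m/yr

22.9 m/yr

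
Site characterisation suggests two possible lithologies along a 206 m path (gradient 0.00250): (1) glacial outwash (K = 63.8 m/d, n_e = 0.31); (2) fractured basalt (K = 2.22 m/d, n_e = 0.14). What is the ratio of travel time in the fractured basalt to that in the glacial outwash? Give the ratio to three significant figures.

13.0

Unit 1 (glacial outwash): v = 63.8×0.0025/0.31 = 0.5145 m/d, t = 206/0.5145 = 400.4 d
Unit 2 (fractured basalt): v = 2.22×0.0025/0.14 = 0.03964 m/d, t = 206/0.03964 = 5196 d
t(fractured basalt) / t(glacial outwash) = 5196/400.4 = 13.0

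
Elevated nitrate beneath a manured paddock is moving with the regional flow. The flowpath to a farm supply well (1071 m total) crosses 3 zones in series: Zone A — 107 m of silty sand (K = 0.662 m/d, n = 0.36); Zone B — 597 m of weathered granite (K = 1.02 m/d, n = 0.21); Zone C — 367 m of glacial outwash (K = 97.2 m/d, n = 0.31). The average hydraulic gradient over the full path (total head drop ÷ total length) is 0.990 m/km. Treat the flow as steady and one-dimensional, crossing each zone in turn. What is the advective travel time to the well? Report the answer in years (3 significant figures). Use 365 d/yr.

Steady 1-D flow in series ⇒ the Darcy flux q is identical in every zone and the zone head losses add (resistances L/K in series).
Σ(L/K) = 107/0.662 + 597/1.02 + 367/97.2 = 161.6 + 585.3 + 3.776 = 750.7 d
K_eq = L_total / Σ(L/K) = 1071 / 750.7 = 1.427 m/d
q = K_eq · i = 1.427 × 9.9e-4 = 0.001412 m/d (same in every zone)
Zone A: v = q/n = 0.001412/0.36 = 0.003923 m/d → t_A = 107/0.003923 = 27270 d
Zone B: v = q/n = 0.001412/0.21 = 0.006726 m/d → t_B = 597/0.006726 = 88760 d
Zone C: v = q/n = 0.001412/0.31 = 0.004556 m/d → t_C = 367/0.004556 = 80550 d
Total t = 27270 + 88760 + 80550 = 196600 d
   = 196600 / 365 = 539 yr

539 years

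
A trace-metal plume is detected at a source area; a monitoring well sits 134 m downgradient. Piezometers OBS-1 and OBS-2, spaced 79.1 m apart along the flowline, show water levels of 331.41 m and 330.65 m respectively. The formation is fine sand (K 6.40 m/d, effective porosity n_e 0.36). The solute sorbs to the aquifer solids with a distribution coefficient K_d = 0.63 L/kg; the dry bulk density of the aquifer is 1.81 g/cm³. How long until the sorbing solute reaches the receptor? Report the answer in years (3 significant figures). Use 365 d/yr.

Hydraulic gradient i = (331.41 − 330.65) / 79.1 = 0.76 / 79.1 = 0.009608
q = Ki = 6.40 × 0.009608 = 0.06149 m/d
Seepage velocity v = q / n = 0.06149 / 0.36 = 0.1708 m/d
Retardation R = 1 + ρ_b·K_d/n = 1 + 1.81×0.63/0.36 = 4.168
Contaminant velocity v_c = v/R = 0.1708/4.168 = 0.04099 m/d
t = L/v_c = 134/0.04099 = 3269 d
   = 3269/365 = 8.96 yr

8.96 years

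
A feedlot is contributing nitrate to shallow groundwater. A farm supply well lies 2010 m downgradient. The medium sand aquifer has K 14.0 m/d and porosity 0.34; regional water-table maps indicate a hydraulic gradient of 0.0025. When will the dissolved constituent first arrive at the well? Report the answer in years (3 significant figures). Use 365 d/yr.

Darcy flux q = K·i = 14.0 × 0.0025 = 0.03500 m/d
v = Ki/n = 14.0·0.0025/0.34 = 0.1029 m/d
t = L / v = 2010 / 0.1029 = 19530 d
   = 19530 / 365 = 53.5 yr

53.5 years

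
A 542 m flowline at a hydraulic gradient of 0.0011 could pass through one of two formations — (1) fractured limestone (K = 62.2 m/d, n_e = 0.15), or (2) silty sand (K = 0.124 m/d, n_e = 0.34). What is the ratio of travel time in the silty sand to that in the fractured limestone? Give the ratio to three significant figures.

Unit 1 (fractured limestone): v = 62.2×0.0011/0.15 = 0.4561 m/d, t = 542/0.4561 = 1188 d
Unit 2 (silty sand): v = 0.124×0.0011/0.34 = 4.012e-4 m/d, t = 542/4.012e-4 = 1.351e6 d
t(silty sand) / t(fractured limestone) = 1.351e6/1188 = 1140

1140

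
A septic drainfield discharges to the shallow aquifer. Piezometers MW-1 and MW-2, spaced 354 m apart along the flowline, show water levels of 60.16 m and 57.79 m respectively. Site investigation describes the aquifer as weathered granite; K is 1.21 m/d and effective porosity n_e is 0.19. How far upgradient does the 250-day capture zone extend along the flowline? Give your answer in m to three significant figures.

10.7 m

Hydraulic gradient i = (60.16 − 57.79) / 354 = 2.37 / 354 = 0.006695
q = Ki = 1.21 × 0.006695 = 0.008101 m/d
Average linear velocity = 0.008101 / 0.19 = 0.04264 m/d
L = v × T = 0.04264 × 250 = 10.66 m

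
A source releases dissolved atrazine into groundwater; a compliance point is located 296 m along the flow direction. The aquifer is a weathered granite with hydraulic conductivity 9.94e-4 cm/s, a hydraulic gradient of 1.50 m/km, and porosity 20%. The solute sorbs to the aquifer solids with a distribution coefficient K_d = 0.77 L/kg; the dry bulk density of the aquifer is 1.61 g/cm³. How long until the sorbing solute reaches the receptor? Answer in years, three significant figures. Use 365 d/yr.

906 years

K = 9.94e-4 cm/s × 864 = 0.8588 m/d
Specific discharge q = 0.8588 × 0.0015 = 0.001288 m/d
v = Ki/n = 0.8588·0.0015/0.20 = 0.006441 m/d
Retardation R = 1 + ρ_b·K_d/n = 1 + 1.61×0.77/0.20 = 7.199
Contaminant velocity v_c = v/R = 0.006441/7.199 = 8.948e-4 m/d
t = L/v_c = 296/8.948e-4 = 330800 d
   = 330800/365 = 906 yr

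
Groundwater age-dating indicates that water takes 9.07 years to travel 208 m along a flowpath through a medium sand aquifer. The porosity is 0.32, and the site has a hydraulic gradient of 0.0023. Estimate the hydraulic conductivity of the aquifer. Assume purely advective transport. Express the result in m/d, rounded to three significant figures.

t = 9.07 years = 3311 d
v = L / t = 208 / 3311 = 0.06283 m/d
K = v · n / i = 0.06283 × 0.32 / 0.0023 = 8.74 m/d

8.74 m/d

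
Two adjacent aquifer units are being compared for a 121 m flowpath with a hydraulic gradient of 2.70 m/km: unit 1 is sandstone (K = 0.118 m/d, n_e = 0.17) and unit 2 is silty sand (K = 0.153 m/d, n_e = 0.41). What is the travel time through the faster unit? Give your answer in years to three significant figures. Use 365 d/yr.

Unit 1 (sandstone): v = 0.118×0.0027/0.17 = 0.001874 m/d, t = 121/0.001874 = 64560 d
Unit 2 (silty sand): v = 0.153×0.0027/0.41 = 0.001008 m/d, t = 121/0.001008 = 120100 d
Faster: 64560 d / 365 = 177 yr

177 years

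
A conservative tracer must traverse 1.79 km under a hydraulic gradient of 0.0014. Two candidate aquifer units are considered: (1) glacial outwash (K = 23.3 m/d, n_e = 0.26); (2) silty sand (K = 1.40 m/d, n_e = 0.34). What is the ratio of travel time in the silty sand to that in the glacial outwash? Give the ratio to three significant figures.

21.8

Unit 1 (glacial outwash): v = 23.3×0.0014/0.26 = 0.1255 m/d, t = 1790/0.1255 = 14270 d
Unit 2 (silty sand): v = 1.40×0.0014/0.34 = 0.005765 m/d, t = 1790/0.005765 = 310500 d
t(silty sand) / t(glacial outwash) = 310500/14270 = 21.8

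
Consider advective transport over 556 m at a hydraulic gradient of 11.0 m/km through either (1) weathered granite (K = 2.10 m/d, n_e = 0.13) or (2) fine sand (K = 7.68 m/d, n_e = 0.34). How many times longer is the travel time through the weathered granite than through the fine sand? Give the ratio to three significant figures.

Unit 1 (weathered granite): v = 2.10×0.011/0.13 = 0.1777 m/d, t = 556/0.1777 = 3129 d
Unit 2 (fine sand): v = 7.68×0.011/0.34 = 0.2485 m/d, t = 556/0.2485 = 2238 d
t(weathered granite) / t(fine sand) = 3129/2238 = 1.40

1.40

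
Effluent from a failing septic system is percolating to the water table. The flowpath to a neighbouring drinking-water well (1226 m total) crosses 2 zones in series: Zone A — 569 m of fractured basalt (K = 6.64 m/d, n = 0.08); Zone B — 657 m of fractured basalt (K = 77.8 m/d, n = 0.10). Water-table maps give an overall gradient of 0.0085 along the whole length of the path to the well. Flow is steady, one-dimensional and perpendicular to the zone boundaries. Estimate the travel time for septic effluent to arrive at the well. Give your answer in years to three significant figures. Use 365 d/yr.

For zones in series the flux q is common to all zones; the equivalent conductivity is the harmonic (thickness-weighted) mean, K_eq = L_total / Σ(L_j/K_j).
Σ(L/K) = 569/6.64 + 657/77.8 = 85.69 + 8.445 = 94.14 d
K_eq = L_total / Σ(L/K) = 1226 / 94.14 = 13.02 m/d
q = K_eq · i = 13.02 × 0.0085 = 0.1107 m/d (same in every zone)
Zone A: v = q/n = 0.1107/0.08 = 1.384 m/d → t_A = 569/1.384 = 411.2 d
Zone B: v = q/n = 0.1107/0.10 = 1.107 m/d → t_B = 657/1.107 = 593.5 d
Total t = 411.2 + 593.5 = 1005 d
   = 1005 / 365 = 2.75 yr

2.75 years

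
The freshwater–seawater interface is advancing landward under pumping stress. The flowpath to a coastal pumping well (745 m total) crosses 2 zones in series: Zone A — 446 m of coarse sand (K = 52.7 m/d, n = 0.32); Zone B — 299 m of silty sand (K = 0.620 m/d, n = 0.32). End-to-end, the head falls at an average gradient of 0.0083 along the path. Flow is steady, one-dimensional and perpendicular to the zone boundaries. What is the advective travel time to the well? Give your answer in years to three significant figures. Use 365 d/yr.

51.8 years

Continuity: the same q passes through each zone, so ΔH = q·Σ(L_j/K_j) — the zones act as resistances in series.
Σ(L/K) = 446/52.7 + 299/0.620 = 8.463 + 482.3 = 490.7 d
K_eq = L_total / Σ(L/K) = 745 / 490.7 = 1.518 m/d
q = K_eq · i = 1.518 × 0.0083 = 0.01260 m/d (same in every zone)
Zone A: v = q/n = 0.01260/0.32 = 0.03938 m/d → t_A = 446/0.03938 = 11330 d
Zone B: v = q/n = 0.01260/0.32 = 0.03938 m/d → t_B = 299/0.03938 = 7593 d
Total t = 11330 + 7593 = 18920 d
   = 18920 / 365 = 51.8 yr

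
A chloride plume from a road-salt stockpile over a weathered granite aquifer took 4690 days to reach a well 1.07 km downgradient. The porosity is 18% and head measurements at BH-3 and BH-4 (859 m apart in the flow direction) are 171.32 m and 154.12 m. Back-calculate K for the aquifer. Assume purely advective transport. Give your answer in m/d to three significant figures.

2.05 m/d

Hydraulic gradient i = (171.32 − 154.12) / 859 = 17.20 / 859 = 0.02002
L = 1.07 km = 1070 m
v = L / t = 1070 / 4690 = 0.2281 m/d
K = v · n / i = 0.2281 × 0.18 / 0.02002 = 2.05 m/d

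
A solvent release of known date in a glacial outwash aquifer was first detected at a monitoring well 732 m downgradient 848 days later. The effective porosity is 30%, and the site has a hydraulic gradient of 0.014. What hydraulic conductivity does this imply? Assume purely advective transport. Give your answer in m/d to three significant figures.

18.5 m/d

v = L / t = 732 / 848 = 0.8632 m/d
K = v · n / i = 0.8632 × 0.30 / 0.014 = 18.5 m/d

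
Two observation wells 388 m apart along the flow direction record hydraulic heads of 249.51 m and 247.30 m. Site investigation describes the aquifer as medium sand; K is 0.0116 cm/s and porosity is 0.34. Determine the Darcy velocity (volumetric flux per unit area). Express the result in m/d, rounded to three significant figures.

Hydraulic gradient i = (249.51 − 247.30) / 388 = 2.21 / 388 = 0.005696
K = 0.0116 cm/s × 864 = 10.02 m/d
Darcy flux q = K·i = 10.02 × 0.005696 = 0.05709 m/d

0.0571 m/d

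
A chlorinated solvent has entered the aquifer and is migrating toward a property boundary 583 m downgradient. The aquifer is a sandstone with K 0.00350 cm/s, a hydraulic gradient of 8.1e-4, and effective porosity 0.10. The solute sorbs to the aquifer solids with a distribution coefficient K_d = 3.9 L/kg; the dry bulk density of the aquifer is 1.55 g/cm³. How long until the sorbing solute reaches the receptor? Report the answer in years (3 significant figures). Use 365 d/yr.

4010 years

K = 0.00350 cm/s × 864 = 3.024 m/d
Specific discharge q = 3.024 × 8.1e-4 = 0.002449 m/d
v_s = q/n_e = 0.002449/0.10 = 0.02449 m/d
Retardation R = 1 + ρ_b·K_d/n = 1 + 1.55×3.9/0.10 = 61.45
Contaminant velocity v_c = v/R = 0.02449/61.45 = 3.986e-4 m/d
t = L/v_c = 583/3.986e-4 = 1.463e6 d
   = 1.463e6/365 = 4010 yr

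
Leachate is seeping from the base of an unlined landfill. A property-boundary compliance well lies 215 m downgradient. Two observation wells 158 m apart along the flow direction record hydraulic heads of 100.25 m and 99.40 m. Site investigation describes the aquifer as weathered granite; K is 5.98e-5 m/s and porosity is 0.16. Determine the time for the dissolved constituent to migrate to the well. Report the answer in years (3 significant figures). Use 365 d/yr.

3.39 years

Hydraulic gradient i = (100.25 − 99.40) / 158 = 0.85 / 158 = 0.005380
K = 5.98e-5 m/s × 86400 s/d = 5.167 m/d
Darcy flux q = K·i = 5.167 × 0.005380 = 0.02780 m/d
v_s = q/n_e = 0.02780/0.16 = 0.1737 m/d
t = L / v = 215 / 0.1737 = 1238 d
   = 1238 / 365 = 3.39 yr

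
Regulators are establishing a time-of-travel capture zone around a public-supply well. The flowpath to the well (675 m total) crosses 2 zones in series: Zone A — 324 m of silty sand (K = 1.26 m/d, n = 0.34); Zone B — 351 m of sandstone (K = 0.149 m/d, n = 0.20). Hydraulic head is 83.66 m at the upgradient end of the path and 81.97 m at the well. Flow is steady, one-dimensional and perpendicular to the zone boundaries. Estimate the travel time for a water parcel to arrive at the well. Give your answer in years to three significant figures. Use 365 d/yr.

764 years

Total head drop ΔH = 83.66 − 81.97 = 1.69 m
Steady 1-D flow in series ⇒ the Darcy flux q is identical in every zone and the zone head losses add (resistances L/K in series).
Σ(L/K) = 324/1.26 + 351/0.149 = 257.1 + 2356 = 2613 d
q = ΔH / Σ(L/K) = 1.69 / 2613 = 6.468e-4 m/d (same in every zone)
Zone A: v = q/n = 6.468e-4/0.34 = 0.001902 m/d → t_A = 324/0.001902 = 170300 d
Zone B: v = q/n = 6.468e-4/0.20 = 0.003234 m/d → t_B = 351/0.003234 = 108500 d
Total t = 170300 + 108500 = 278800 d
   = 278800 / 365 = 764 yr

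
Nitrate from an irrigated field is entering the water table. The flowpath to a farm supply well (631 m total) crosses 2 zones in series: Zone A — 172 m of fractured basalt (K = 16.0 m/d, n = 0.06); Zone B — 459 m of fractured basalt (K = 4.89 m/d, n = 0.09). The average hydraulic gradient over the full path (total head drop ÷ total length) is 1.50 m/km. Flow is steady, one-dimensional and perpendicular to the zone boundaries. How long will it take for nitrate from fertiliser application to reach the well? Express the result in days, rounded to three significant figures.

5710 days

For zones in series the flux q is common to all zones; the equivalent conductivity is the harmonic (thickness-weighted) mean, K_eq = L_total / Σ(L_j/K_j).
Σ(L/K) = 172/16.0 + 459/4.89 = 10.75 + 93.87 = 104.6 d
K_eq = L_total / Σ(L/K) = 631 / 104.6 = 6.032 m/d
q = K_eq · i = 6.032 × 0.0015 = 0.009047 m/d (same in every zone)
Zone A: v = q/n = 0.009047/0.06 = 0.1508 m/d → t_A = 172/0.1508 = 1141 d
Zone B: v = q/n = 0.009047/0.09 = 0.1005 m/d → t_B = 459/0.1005 = 4566 d
Total t = 1141 + 4566 = 5707 d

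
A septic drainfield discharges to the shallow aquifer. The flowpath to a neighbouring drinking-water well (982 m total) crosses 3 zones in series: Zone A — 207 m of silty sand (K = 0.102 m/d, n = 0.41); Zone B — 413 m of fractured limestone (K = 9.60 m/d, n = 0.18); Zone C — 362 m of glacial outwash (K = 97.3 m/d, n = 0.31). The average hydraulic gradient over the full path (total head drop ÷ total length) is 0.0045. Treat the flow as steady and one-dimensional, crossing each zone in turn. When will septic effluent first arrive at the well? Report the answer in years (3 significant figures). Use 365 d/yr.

For zones in series the flux q is common to all zones; the equivalent conductivity is the harmonic (thickness-weighted) mean, K_eq = L_total / Σ(L_j/K_j).
Σ(L/K) = 207/0.102 + 413/9.60 + 362/97.3 = 2029 + 43.02 + 3.720 = 2076 d
K_eq = L_total / Σ(L/K) = 982 / 2076 = 0.4730 m/d
q = K_eq · i = 0.4730 × 0.0045 = 0.002128 m/d (same in every zone)
Zone A: v = q/n = 0.002128/0.41 = 0.005191 m/d → t_A = 207/0.005191 = 39870 d
Zone B: v = q/n = 0.002128/0.18 = 0.01182 m/d → t_B = 413/0.01182 = 34930 d
Zone C: v = q/n = 0.002128/0.31 = 0.006866 m/d → t_C = 362/0.006866 = 52720 d
Total t = 39870 + 34930 + 52720 = 127500 d
   = 127500 / 365 = 349 yr

349 years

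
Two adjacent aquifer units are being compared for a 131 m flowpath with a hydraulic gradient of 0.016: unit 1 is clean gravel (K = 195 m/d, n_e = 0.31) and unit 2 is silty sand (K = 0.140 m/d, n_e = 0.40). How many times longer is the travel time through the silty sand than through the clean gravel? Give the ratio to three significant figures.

Unit 1 (clean gravel): v = 195×0.016/0.31 = 10.06 m/d, t = 131/10.06 = 13.02 d
Unit 2 (silty sand): v = 0.140×0.016/0.40 = 0.005600 m/d, t = 131/0.005600 = 23390 d
t(silty sand) / t(clean gravel) = 23390/13.02 = 1800

1800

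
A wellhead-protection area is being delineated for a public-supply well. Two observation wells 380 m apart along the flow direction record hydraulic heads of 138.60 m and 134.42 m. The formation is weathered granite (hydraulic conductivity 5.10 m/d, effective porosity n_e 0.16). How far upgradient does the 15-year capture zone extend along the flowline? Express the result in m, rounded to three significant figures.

1920 m

Hydraulic gradient i = (138.60 − 134.42) / 380 = 4.18 / 380 = 0.01100
q = Ki = 5.10 × 0.01100 = 0.05610 m/d
Seepage velocity v = q / n = 0.05610 / 0.16 = 0.3506 m/d
T = 15 yr × 365 = 5475 d
L = v × T = 0.3506 × 5475 = 1920 m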